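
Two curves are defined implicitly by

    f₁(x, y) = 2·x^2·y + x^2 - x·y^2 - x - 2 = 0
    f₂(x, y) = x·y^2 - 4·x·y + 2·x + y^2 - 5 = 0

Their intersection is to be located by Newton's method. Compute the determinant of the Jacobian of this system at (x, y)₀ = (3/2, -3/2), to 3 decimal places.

32.625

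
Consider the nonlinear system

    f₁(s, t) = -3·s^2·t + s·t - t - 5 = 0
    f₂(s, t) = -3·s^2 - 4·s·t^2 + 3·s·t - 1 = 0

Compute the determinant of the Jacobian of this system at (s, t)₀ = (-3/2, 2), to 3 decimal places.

J = [[-6·s·t + t, -3·s^2 + s - 1], [-6·s - 4·t^2 + 3·t, -8·s·t + 3·s]].
At the point, J = [[20.000, -9.250], [-1.000, 19.500]].
det J = 380.750.

380.750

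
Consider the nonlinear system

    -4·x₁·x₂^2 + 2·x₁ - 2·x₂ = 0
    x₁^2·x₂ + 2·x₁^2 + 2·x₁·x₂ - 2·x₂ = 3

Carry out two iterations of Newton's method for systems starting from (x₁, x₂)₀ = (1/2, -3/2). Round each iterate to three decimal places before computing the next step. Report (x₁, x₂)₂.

(0.277, -2.072)

At (1/2, -3/2): F = (-0.500, -1.375).
Jacobian J = [[-4·x₂^2 + 2, -8·x₁·x₂ - 2], [2·x₁·x₂ + 4·x₁ + 2·x₂, x₁^2 + 2·x₁ - 2]].
At the point, J = [[-7.000, 4.000], [-2.500, -0.750]] (det J = 15.250).
Solving J·Δ = −F gives Δ = (-0.385, -0.549).
Then the next iterate is (x₁, x₂)₁ = (0.115, -2.049).
Round to (0.115, -2.049) and repeat: F = (2.39674, 0.62608), J = [[-14.79360, -0.11492], [-4.10927, -1.75677]].
Δ = (0.162, -0.023), so (x₁, x₂)₂ = (0.277, -2.072).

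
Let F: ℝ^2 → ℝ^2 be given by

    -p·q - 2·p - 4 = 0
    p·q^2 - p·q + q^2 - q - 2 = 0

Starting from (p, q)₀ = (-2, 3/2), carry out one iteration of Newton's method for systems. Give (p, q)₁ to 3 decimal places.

(-1.909, 0.159)

At (-2, 3/2): F = (3.000, -2.750).
Jacobian J = [[-q - 2, -p], [q^2 - q, 2·p·q - p + 2·q - 1]].
At the point, J = [[-3.500, 2.000], [0.750, -2.000]] (det J = 5.500).
Solving J·Δ = −F gives Δ = (0.091, -1.341).
Then the next iterate is (p, q)₁ = (-1.909, 0.159).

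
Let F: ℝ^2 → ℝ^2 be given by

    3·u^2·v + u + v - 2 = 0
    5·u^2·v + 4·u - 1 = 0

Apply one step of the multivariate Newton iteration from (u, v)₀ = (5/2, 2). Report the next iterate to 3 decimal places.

(0.841, 2.578)

At (5/2, 2): F = (40.000, 71.500).
Jacobian J = [[6·u·v + 1, 3·u^2 + 1], [10·u·v + 4, 5·u^2]].
At the point, J = [[31.000, 19.750], [54.000, 31.250]] (det J = -97.750).
Solving J·Δ = −F gives Δ = (-1.659, 0.578).
Then the next iterate is (u, v)₁ = (0.841, 2.578).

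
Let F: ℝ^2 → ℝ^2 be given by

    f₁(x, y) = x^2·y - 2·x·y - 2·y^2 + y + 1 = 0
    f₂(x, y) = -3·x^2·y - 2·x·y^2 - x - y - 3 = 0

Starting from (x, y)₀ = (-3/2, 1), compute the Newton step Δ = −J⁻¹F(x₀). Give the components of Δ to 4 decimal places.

(1.0263, -0.0526)

At (-3/2, 1): F = (5.2500, -6.2500).
Jacobian J = [[2·x·y - 2·y, x^2 - 2·x - 4·y + 1], [-6·x·y - 2·y^2 - 1, -3·x^2 - 4·x·y - 1]].
At the point, J = [[-5.0000, 2.2500], [6.0000, -1.7500]] (det J = -4.7500).
Solving J·Δ = −F gives Δ = (1.0263, -0.0526).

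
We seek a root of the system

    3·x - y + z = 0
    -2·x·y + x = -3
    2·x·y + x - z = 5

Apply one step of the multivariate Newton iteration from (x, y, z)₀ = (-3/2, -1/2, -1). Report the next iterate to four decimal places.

(0.0882, -1.5588, -1.8235)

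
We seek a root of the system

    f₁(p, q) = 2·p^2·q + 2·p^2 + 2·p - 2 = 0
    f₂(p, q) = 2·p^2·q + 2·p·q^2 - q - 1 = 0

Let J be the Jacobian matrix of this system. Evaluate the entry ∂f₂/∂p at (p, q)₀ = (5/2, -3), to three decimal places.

-12.000

∂f₂/∂p = 4·p·q + 2·q^2.
At (5/2, -3) this is -12.000.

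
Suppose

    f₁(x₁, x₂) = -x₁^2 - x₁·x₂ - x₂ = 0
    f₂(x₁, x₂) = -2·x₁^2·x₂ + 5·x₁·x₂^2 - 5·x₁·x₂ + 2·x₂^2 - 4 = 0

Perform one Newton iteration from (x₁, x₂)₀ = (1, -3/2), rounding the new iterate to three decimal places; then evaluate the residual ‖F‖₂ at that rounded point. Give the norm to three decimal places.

3.093

At (1, -3/2): F = (2.000, 22.250).
Jacobian J = [[-2·x₁ - x₂, -x₁ - 1], [-4·x₁·x₂ + 5·x₂^2 - 5·x₂, -2·x₁^2 + 10·x₁·x₂ - 5·x₁ + 4·x₂]].
At the point, J = [[-0.500, -2.000], [24.750, -28.000]] (det J = 63.500).
Solving J·Δ = −F gives Δ = (0.181, 0.955).
Then the next iterate is (x₁, x₂)₁ = (1.181, -0.545).
Re-evaluating at (1.181, -0.545): F = (-0.20612, 3.08650), so ‖F‖₂ = 3.093.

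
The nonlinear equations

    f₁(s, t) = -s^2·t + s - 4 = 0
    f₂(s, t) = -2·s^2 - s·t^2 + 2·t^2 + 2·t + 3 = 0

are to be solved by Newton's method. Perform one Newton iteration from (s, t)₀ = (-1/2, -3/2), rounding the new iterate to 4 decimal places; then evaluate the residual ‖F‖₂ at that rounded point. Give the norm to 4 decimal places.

At (-1/2, -3/2): F = (-4.1250, 5.1250).
Jacobian J = [[-2·s·t + 1, -s^2], [-4·s - t^2, -2·s·t + 4·t + 2]].
At the point, J = [[-0.5000, -0.2500], [-0.2500, -5.5000]] (det J = 2.6875).
Solving J·Δ = −F gives Δ = (-8.9186, 1.3372).
Then the next iterate is (s, t)₁ = (-9.4186, -0.1628).
Re-evaluating at (-9.4186, -0.1628): F = (1.023392, -174.443015), so ‖F‖₂ = 174.4460.

174.4460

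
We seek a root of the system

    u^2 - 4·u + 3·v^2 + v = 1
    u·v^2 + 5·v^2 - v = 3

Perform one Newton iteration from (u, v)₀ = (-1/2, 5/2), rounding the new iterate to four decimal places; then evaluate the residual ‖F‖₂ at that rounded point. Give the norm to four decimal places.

At (-1/2, 5/2): F = (22.5000, 22.6250).
Jacobian J = [[2·u - 4, 6·v + 1], [v^2, 2·u·v + 10·v - 1]].
At the point, J = [[-5.0000, 16.0000], [6.2500, 21.5000]] (det J = -207.5000).
Solving J·Δ = −F gives Δ = (0.5867, -1.2229).
Then the next iterate is (u, v)₁ = (0.0867, 1.2771).
Re-evaluating at (0.0867, 1.2771): F = (4.830770, 4.019228), so ‖F‖₂ = 6.2841.

6.2841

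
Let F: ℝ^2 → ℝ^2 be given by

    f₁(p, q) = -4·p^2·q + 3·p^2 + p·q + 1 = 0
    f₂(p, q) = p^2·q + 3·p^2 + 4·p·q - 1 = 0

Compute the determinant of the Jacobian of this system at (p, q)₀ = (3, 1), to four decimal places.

J = [[-8·p·q + 6·p + q, -4·p^2 + p], [2·p·q + 6·p + 4·q, p^2 + 4·p]].
At the point, J = [[-5.0000, -33.0000], [28.0000, 21.0000]].
det J = 819.0000.

819.0000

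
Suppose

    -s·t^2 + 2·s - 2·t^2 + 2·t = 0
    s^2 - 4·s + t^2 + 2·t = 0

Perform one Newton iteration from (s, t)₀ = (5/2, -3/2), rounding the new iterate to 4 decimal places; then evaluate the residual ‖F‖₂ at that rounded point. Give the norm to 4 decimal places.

27.0651

At (5/2, -3/2): F = (-8.1250, -4.5000).
Jacobian J = [[-t^2 + 2, -2·s·t - 4·t + 2], [2·s - 4, 2·t + 2]].
At the point, J = [[-0.2500, 15.5000], [1.0000, -1.0000]] (det J = -15.2500).
Solving J·Δ = −F gives Δ = (5.1066, 0.6066).
Then the next iterate is (s, t)₁ = (7.6066, -0.8934).
Re-evaluating at (7.6066, -0.8934): F = (5.758762, 26.445327), so ‖F‖₂ = 27.0651.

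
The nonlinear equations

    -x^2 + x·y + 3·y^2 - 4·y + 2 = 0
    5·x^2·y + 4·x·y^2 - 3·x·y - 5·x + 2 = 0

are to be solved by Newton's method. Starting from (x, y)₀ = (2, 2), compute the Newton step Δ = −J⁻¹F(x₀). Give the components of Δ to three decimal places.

At (2, 2): F = (6.000, 52.000).
Jacobian J = [[-2·x + y, x + 6·y - 4], [10·x·y + 4·y^2 - 3·y - 5, 5·x^2 + 8·x·y - 3·x]].
At the point, J = [[-2.000, 10.000], [45.000, 46.000]] (det J = -542.000).
Solving J·Δ = −F gives Δ = (-0.450, -0.690).

(-0.450, -0.690)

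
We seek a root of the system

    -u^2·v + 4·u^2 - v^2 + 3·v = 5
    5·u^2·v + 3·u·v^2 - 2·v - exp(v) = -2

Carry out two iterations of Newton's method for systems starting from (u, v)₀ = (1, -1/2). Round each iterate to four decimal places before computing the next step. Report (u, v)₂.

At (1, -1/2): F = (-2.2500, 0.643469).
Jacobian J = [[-2·u·v + 8·u, -u^2 - 2·v + 3], [10·u·v + 3·v^2, 5·u^2 + 6·u·v - exp(v) - 2]].
At the point, J = [[9.0000, 3.0000], [-4.2500, -0.606531]] (det J = 7.291224).
Solving J·Δ = −F gives Δ = (0.0776, 0.5172).
Then the next iterate is (u, v)₁ = (1.0776, 0.0172).
Round to (1.0776, 0.0172) and repeat: F = (-0.323782, 1.049073), J = [[8.583731, 1.804378], [0.186235, 2.899968]].
Δ = (0.1153, -0.3692), so (u, v)₂ = (1.1929, -0.3520).

(1.1929, -0.3520)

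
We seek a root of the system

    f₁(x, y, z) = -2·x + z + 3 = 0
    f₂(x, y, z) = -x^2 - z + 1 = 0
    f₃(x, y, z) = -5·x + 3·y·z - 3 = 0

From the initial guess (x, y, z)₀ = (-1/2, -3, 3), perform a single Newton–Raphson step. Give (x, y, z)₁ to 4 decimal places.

(4.2500, 5.1944, 5.5000)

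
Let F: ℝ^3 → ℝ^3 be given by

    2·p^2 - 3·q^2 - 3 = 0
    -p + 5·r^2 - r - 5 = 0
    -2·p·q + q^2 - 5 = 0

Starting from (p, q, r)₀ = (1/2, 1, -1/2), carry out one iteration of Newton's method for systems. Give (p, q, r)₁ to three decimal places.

At (1/2, 1, -1/2): F = (-5.500, -3.750, -5.000).
Jacobian J = [[4·p, -6·q, 0], [-1, 0, 10·r - 1], [-2·q, -2·p + 2·q, 0]].
At the point, J = [[2.000, -6.000, 0.000], [-1.000, 0.000, -6.000], [-2.000, 1.000, 0.000]] (det J = -60.000).
Solving J·Δ = −F gives Δ = (-3.550, -2.100, -0.033).
Then the next iterate is (p, q, r)₁ = (-3.050, -1.100, -0.533).

(-3.050, -1.100, -0.533)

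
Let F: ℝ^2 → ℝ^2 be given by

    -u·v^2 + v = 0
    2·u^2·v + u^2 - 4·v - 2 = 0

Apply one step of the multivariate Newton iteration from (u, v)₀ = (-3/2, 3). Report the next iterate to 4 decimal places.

(-1.4550, 1.3905)

At (-3/2, 3): F = (16.5000, 1.7500).
Jacobian J = [[-v^2, -2·u·v + 1], [4·u·v + 2·u, 2·u^2 - 4]].
At the point, J = [[-9.0000, 10.0000], [-21.0000, 0.5000]] (det J = 205.5000).
Solving J·Δ = −F gives Δ = (0.0450, -1.6095).
Then the next iterate is (u, v)₁ = (-1.4550, 1.3905).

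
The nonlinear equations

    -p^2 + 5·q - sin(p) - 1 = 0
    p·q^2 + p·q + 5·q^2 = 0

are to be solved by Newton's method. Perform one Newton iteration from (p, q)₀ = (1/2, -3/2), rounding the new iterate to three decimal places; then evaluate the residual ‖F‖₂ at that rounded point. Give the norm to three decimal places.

At (1/2, -3/2): F = (-9.22943, 11.625).
Jacobian J = [[-2·p - cos(p), 5], [q^2 + q, 2·p·q + p + 10·q]].
At the point, J = [[-1.87758, 5.000], [0.750, -16.000]] (det J = 26.29132).
Solving J·Δ = −F gives Δ = (-3.406, 0.567).
Then the next iterate is (p, q)₁ = (-2.906, -0.933).
Re-evaluating at (-2.906, -0.933): F = (-13.87642, 4.53410), so ‖F‖₂ = 14.598.

14.598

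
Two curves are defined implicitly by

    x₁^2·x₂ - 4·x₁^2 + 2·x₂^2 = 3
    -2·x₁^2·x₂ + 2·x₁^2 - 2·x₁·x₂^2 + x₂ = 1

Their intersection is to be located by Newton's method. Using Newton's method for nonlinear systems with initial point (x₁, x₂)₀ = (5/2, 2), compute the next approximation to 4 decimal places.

At (5/2, 2): F = (-7.5000, -31.5000).
Jacobian J = [[2·x₁·x₂ - 8·x₁, x₁^2 + 4·x₂], [-4·x₁·x₂ + 4·x₁ - 2·x₂^2, -2·x₁^2 - 4·x₁·x₂ + 1]].
At the point, J = [[-10.0000, 14.2500], [-18.0000, -31.5000]] (det J = 571.5000).
Solving J·Δ = −F gives Δ = (-1.1988, -0.3150).
Then the next iterate is (x₁, x₂)₁ = (1.3012, 1.6850).

(1.3012, 1.6850)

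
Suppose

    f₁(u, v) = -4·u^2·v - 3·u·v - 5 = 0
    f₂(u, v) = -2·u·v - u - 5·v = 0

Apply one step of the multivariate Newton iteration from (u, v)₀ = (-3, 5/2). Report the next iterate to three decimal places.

(-2.306, 1.164)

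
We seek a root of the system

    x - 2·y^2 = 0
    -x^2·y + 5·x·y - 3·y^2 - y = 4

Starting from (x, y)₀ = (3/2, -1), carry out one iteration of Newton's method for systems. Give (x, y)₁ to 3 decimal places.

(-0.685, -0.329)

At (3/2, -1): F = (-0.500, -11.250).
Jacobian J = [[1, -4·y], [-2·x·y + 5·y, -x^2 + 5·x - 6·y - 1]].
At the point, J = [[1.000, 4.000], [-2.000, 10.250]] (det J = 18.250).
Solving J·Δ = −F gives Δ = (-2.185, 0.671).
Then the next iterate is (x, y)₁ = (-0.685, -0.329).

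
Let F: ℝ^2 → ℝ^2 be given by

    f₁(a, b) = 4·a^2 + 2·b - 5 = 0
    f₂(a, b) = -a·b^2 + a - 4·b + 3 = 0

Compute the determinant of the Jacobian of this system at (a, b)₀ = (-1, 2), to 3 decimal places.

6.000

J = [[8·a, 2], [-b^2 + 1, -2·a·b - 4]].
At the point, J = [[-8.000, 2.000], [-3.000, 0.000]].
det J = 6.000.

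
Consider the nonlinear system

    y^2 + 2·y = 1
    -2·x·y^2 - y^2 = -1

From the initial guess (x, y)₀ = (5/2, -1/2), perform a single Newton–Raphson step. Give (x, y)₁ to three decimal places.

At (5/2, -1/2): F = (-1.750, -0.500).
Jacobian J = [[0, 2·y + 2], [-2·y^2, -4·x·y - 2·y]].
At the point, J = [[0.000, 1.000], [-0.500, 6.000]] (det J = 0.500).
Solving J·Δ = −F gives Δ = (20.000, 1.750).
Then the next iterate is (x, y)₁ = (22.500, 1.250).

(22.500, 1.250)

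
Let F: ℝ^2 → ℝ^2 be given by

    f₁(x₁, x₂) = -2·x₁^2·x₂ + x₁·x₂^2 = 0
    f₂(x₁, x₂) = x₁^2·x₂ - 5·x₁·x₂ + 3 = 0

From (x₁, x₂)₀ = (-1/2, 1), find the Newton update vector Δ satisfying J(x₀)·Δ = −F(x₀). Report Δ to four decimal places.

(7.8333, 15.0000)

At (-1/2, 1): F = (-1.0000, 5.7500).
Jacobian J = [[-4·x₁·x₂ + x₂^2, -2·x₁^2 + 2·x₁·x₂], [2·x₁·x₂ - 5·x₂, x₁^2 - 5·x₁]].
At the point, J = [[3.0000, -1.5000], [-6.0000, 2.7500]] (det J = -0.7500).
Solving J·Δ = −F gives Δ = (7.8333, 15.0000).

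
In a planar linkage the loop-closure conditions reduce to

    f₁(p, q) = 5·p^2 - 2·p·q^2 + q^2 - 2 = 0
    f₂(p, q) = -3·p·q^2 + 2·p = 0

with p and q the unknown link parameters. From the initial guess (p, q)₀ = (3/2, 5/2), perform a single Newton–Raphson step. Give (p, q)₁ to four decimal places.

(0.7039, 1.9760)

At (3/2, 5/2): F = (-3.2500, -25.1250).
Jacobian J = [[10·p - 2·q^2, -4·p·q + 2·q], [-3·q^2 + 2, -6·p·q]].
At the point, J = [[2.5000, -10.0000], [-16.7500, -22.5000]] (det J = -223.7500).
Solving J·Δ = −F gives Δ = (-0.7961, -0.5240).
Then the next iterate is (p, q)₁ = (0.7039, 1.9760).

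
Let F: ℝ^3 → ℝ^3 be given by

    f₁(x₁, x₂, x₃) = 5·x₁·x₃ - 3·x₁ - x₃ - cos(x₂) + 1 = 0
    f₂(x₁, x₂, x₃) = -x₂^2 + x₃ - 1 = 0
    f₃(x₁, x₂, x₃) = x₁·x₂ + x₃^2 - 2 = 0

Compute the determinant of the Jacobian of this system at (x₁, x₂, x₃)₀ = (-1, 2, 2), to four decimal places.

-151.1814

J = [[5·x₃ - 3, sin(x₂), 5·x₁ - 1], [0, -2·x₂, 1], [x₂, x₁, 2·x₃]].
At the point, J = [[7.0000, 0.909297, -6.0000], [0.0000, -4.0000, 1.0000], [2.0000, -1.0000, 4.0000]].
det J = -151.1814.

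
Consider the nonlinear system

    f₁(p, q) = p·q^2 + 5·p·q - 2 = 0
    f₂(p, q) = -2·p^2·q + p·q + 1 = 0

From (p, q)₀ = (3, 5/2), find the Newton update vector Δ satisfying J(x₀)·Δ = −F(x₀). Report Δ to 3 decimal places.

At (3, 5/2): F = (54.250, -36.500).
Jacobian J = [[q^2 + 5·q, 2·p·q + 5·p], [-4·p·q + q, -2·p^2 + p]].
At the point, J = [[18.750, 30.000], [-27.500, -15.000]] (det J = 543.750).
Solving J·Δ = −F gives Δ = (-0.517, -1.485).

(-0.517, -1.485)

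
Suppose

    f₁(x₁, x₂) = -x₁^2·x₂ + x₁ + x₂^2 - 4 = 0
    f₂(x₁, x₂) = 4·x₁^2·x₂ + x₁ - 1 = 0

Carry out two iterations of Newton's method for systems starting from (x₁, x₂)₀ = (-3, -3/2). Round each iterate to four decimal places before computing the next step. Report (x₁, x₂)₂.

At (-3, -3/2): F = (8.7500, -58.0000).
Jacobian J = [[-2·x₁·x₂ + 1, -x₁^2 + 2·x₂], [8·x₁·x₂ + 1, 4·x₁^2]].
At the point, J = [[-8.0000, -12.0000], [37.0000, 36.0000]] (det J = 156.0000).
Solving J·Δ = −F gives Δ = (2.4423, -0.8990).
Then the next iterate is (x₁, x₂)₁ = (-0.5577, -2.3990).
Round to (-0.5577, -2.3990) and repeat: F = (1.943660, -4.542337), J = [[-1.675845, -5.109029], [11.703378, 1.244117]].
Δ = (0.3602, 0.2623), so (x₁, x₂)₂ = (-0.1975, -2.1367).

(-0.1975, -2.1367)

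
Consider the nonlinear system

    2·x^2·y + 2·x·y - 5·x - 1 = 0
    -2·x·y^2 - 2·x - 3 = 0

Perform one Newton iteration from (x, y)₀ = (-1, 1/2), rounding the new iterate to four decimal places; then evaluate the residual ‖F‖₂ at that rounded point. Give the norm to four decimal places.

At (-1, 1/2): F = (4.0000, -0.5000).
Jacobian J = [[4·x·y + 2·y - 5, 2·x^2 + 2·x], [-2·y^2 - 2, -4·x·y]].
At the point, J = [[-6.0000, 0.0000], [-2.5000, 2.0000]] (det J = -12.0000).
Solving J·Δ = −F gives Δ = (0.6667, 1.0833).
Then the next iterate is (x, y)₁ = (-0.3333, 1.5833).
Re-evaluating at (-0.3333, 1.5833): F = (-0.037154, -0.662341), so ‖F‖₂ = 0.6634.

0.6634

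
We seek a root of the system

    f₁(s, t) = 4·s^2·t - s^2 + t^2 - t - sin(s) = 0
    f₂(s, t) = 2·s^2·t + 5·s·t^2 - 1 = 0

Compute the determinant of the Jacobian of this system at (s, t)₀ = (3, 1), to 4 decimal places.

282.5196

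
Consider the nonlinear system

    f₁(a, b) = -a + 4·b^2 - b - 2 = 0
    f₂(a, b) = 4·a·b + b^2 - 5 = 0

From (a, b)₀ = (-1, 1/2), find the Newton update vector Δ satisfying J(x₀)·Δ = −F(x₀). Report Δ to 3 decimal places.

(7.250, 2.583)

At (-1, 1/2): F = (-0.500, -6.750).
Jacobian J = [[-1, 8·b - 1], [4·b, 4·a + 2·b]].
At the point, J = [[-1.000, 3.000], [2.000, -3.000]] (det J = -3.000).
Solving J·Δ = −F gives Δ = (7.250, 2.583).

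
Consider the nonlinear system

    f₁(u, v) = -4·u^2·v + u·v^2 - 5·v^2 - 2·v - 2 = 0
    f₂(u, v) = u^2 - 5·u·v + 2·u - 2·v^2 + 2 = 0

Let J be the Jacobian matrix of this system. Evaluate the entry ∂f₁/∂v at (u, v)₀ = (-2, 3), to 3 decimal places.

-60.000

∂f₁/∂v = -4·u^2 + 2·u·v - 10·v - 2.
At (-2, 3) this is -60.000.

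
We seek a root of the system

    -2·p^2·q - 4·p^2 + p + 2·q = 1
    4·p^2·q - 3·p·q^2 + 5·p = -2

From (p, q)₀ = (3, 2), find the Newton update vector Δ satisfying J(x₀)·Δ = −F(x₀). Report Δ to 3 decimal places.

At (3, 2): F = (-66.000, 53.000).
Jacobian J = [[-4·p·q - 8·p + 1, -2·p^2 + 2], [8·p·q - 3·q^2 + 5, 4·p^2 - 6·p·q]].
At the point, J = [[-47.000, -16.000], [41.000, 0.000]] (det J = 656.000).
Solving J·Δ = −F gives Δ = (-1.293, -0.328).

(-1.293, -0.328)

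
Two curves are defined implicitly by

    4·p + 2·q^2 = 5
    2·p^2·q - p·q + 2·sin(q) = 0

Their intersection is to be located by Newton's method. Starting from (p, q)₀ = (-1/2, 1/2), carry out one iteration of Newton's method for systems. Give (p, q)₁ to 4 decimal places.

(0.9854, 0.7792)

At (-1/2, 1/2): F = (-6.5000, 1.458851).
Jacobian J = [[4, 4·q], [4·p·q - q, 2·p^2 - p + 2·cos(q)]].
At the point, J = [[4.0000, 2.0000], [-1.5000, 2.755165]] (det J = 14.020660).
Solving J·Δ = −F gives Δ = (1.4854, 0.2792).
Then the next iterate is (p, q)₁ = (0.9854, 0.7792).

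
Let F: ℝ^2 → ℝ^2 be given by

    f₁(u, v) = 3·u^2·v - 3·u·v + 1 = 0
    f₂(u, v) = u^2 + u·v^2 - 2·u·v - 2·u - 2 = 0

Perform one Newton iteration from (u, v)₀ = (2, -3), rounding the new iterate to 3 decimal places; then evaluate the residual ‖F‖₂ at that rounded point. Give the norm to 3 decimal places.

At (2, -3): F = (-17.000, 28.000).
Jacobian J = [[6·u·v - 3·v, 3·u^2 - 3·u], [2·u + v^2 - 2·v - 2, 2·u·v - 2·u]].
At the point, J = [[-27.000, 6.000], [17.000, -16.000]] (det J = 330.000).
Solving J·Δ = −F gives Δ = (-0.315, 1.415).
Then the next iterate is (u, v)₁ = (1.685, -1.585).
Re-evaluating at (1.685, -1.585): F = (-4.48834, 7.04377), so ‖F‖₂ = 8.352.

8.352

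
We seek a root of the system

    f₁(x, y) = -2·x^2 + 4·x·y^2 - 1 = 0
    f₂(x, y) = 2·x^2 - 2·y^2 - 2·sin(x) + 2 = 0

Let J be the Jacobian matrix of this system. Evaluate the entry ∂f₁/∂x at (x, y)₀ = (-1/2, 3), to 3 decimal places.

∂f₁/∂x = -4·x + 4·y^2.
At (-1/2, 3) this is 38.000.

38.000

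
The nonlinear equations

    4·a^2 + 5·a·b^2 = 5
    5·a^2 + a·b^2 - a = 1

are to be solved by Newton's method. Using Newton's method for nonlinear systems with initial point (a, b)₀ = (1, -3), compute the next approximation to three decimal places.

At (1, -3): F = (44.000, 12.000).
Jacobian J = [[8·a + 5·b^2, 10·a·b], [10·a + b^2 - 1, 2·a·b]].
At the point, J = [[53.000, -30.000], [18.000, -6.000]] (det J = 222.000).
Solving J·Δ = −F gives Δ = (-0.432, 0.703).
Then the next iterate is (a, b)₁ = (0.568, -2.297).

(0.568, -2.297)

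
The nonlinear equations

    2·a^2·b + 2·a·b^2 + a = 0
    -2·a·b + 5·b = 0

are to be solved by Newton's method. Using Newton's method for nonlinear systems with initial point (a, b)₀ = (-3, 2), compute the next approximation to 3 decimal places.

At (-3, 2): F = (9.000, 22.000).
Jacobian J = [[4·a·b + 2·b^2 + 1, 2·a^2 + 4·a·b], [-2·b, -2·a + 5]].
At the point, J = [[-15.000, -6.000], [-4.000, 11.000]] (det J = -189.000).
Solving J·Δ = −F gives Δ = (1.222, -1.556).
Then the next iterate is (a, b)₁ = (-1.778, 0.444).

(-1.778, 0.444)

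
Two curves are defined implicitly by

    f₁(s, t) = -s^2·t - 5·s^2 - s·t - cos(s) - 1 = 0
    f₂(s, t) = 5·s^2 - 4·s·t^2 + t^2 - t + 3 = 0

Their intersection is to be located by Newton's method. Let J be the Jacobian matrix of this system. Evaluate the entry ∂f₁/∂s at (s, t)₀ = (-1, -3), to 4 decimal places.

6.1585

∂f₁/∂s = -2·s·t - 10·s - t + sin(s).
At (-1, -3) this is 6.1585.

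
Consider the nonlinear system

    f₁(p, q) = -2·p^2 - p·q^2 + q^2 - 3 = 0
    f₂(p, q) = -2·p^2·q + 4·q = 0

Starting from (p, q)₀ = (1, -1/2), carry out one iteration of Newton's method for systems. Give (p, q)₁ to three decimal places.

At (1, -1/2): F = (-5.000, -1.000).
Jacobian J = [[-4·p - q^2, -2·p·q + 2·q], [-4·p·q, -2·p^2 + 4]].
At the point, J = [[-4.250, 0.000], [2.000, 2.000]] (det J = -8.500).
Solving J·Δ = −F gives Δ = (-1.176, 1.676).
Then the next iterate is (p, q)₁ = (-0.176, 1.176).

(-0.176, 1.176)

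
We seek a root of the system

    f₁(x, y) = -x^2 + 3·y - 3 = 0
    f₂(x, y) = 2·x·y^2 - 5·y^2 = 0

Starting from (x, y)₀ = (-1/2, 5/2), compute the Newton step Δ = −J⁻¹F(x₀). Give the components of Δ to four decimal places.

(-0.2222, -1.3426)

At (-1/2, 5/2): F = (4.2500, -37.5000).
Jacobian J = [[-2·x, 3], [2·y^2, 4·x·y - 10·y]].
At the point, J = [[1.0000, 3.0000], [12.5000, -30.0000]] (det J = -67.5000).
Solving J·Δ = −F gives Δ = (-0.2222, -1.3426).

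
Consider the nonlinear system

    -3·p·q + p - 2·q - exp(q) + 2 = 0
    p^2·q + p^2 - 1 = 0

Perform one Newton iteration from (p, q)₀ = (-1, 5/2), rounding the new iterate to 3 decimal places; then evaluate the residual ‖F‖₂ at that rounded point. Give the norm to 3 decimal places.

At (-1, 5/2): F = (-8.68249, 2.500).
Jacobian J = [[-3·q + 1, -3·p - exp(q) - 2], [2·p·q + 2·p, p^2]].
At the point, J = [[-6.500, -11.18249], [-7.000, 1.000]] (det J = -84.77746).
Solving J·Δ = −F gives Δ = (0.227, -0.909).
Then the next iterate is (p, q)₁ = (-0.773, 1.591).
Re-evaluating at (-0.773, 1.591): F = (-3.17413, 0.54820), so ‖F‖₂ = 3.221.

3.221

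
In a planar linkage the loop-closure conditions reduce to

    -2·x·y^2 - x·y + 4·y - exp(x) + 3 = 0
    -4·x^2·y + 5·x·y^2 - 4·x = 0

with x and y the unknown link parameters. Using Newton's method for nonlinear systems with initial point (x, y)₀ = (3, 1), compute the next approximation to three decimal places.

(0.987, 3.217)

At (3, 1): F = (-22.08554, -33.000).
Jacobian J = [[-2·y^2 - y - exp(x), -4·x·y - x + 4], [-8·x·y + 5·y^2 - 4, -4·x^2 + 10·x·y]].
At the point, J = [[-23.08554, -11.000], [-23.000, -6.000]] (det J = -114.48678).
Solving J·Δ = −F gives Δ = (-2.013, 2.217).
Then the next iterate is (x, y)₁ = (0.987, 3.217).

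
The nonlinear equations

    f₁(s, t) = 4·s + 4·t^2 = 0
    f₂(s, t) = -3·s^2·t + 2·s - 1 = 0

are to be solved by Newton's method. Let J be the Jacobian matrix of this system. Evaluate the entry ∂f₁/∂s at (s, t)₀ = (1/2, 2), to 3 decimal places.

∂f₁/∂s = 4.
At (1/2, 2) this is 4.000.

4.000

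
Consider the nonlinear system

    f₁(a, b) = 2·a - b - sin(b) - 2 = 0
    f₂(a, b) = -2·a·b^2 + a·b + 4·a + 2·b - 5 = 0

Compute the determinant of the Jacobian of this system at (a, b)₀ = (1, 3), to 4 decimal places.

J = [[2, -cos(b) - 1], [-2·b^2 + b + 4, -4·a·b + a + 2]].
At the point, J = [[2.0000, -0.010008], [-11.0000, -9.0000]].
det J = -18.1101.

-18.1101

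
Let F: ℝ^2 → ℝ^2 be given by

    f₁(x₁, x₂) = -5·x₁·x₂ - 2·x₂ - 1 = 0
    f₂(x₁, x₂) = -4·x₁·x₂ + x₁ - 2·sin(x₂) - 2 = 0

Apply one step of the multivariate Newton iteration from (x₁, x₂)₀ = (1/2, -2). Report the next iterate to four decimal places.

(0.1499, -1.0003)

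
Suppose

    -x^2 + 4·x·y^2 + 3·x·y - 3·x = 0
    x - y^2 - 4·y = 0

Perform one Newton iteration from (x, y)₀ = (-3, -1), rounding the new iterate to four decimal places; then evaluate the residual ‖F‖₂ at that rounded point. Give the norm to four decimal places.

0.4252

At (-3, -1): F = (-3.0000, 0.0000).
Jacobian J = [[-2·x + 4·y^2 + 3·y - 3, 8·x·y + 3·x], [1, -2·y - 4]].
At the point, J = [[4.0000, 15.0000], [1.0000, -2.0000]] (det J = -23.0000).
Solving J·Δ = −F gives Δ = (0.2609, 0.1304).
Then the next iterate is (x, y)₁ = (-2.7391, -0.8696).
Re-evaluating at (-2.7391, -0.8696): F = (-0.424880, -0.016904), so ‖F‖₂ = 0.4252.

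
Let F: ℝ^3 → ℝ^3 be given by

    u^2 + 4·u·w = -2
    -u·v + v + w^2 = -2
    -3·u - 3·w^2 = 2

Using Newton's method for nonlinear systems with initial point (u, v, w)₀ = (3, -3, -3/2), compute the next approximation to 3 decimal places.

At (3, -3, -3/2): F = (-7.000, 10.250, -17.750).
Jacobian J = [[2·u + 4·w, 0, 4·u], [-v, -u + 1, 2·w], [-3, 0, -6·w]].
At the point, J = [[0.000, 0.000, 12.000], [3.000, -2.000, -3.000], [-3.000, 0.000, 9.000]] (det J = -72.000).
Solving J·Δ = −F gives Δ = (-4.167, -2.000, 0.583).
Then the next iterate is (u, v, w)₁ = (-1.167, -5.000, -0.917).

(-1.167, -5.000, -0.917)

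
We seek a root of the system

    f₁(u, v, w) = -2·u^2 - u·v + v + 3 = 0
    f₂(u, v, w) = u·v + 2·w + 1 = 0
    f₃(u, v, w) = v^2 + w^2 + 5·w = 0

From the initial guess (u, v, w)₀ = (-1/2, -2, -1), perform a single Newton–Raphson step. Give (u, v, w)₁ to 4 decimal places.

At (-1/2, -2, -1): F = (-0.5000, 0.0000, 0.0000).
Jacobian J = [[-4·u - v, -u + 1, 0], [v, u, 2], [0, 2·v, 2·w + 5]].
At the point, J = [[4.0000, 1.5000, 0.0000], [-2.0000, -0.5000, 2.0000], [0.0000, -4.0000, 3.0000]] (det J = 35.0000).
Solving J·Δ = −F gives Δ = (0.0929, 0.0857, 0.1143).
Then the next iterate is (u, v, w)₁ = (-0.4071, -1.9143, -0.8857).

(-0.4071, -1.9143, -0.8857)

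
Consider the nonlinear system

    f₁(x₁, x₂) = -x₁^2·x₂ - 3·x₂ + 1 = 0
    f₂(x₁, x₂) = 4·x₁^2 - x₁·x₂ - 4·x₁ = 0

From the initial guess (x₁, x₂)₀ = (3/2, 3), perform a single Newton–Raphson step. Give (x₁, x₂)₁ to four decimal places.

At (3/2, 3): F = (-14.7500, -1.5000).
Jacobian J = [[-2·x₁·x₂, -x₁^2 - 3], [8·x₁ - x₂ - 4, -x₁]].
At the point, J = [[-9.0000, -5.2500], [5.0000, -1.5000]] (det J = 39.7500).
Solving J·Δ = −F gives Δ = (-0.3585, -2.1950).
Then the next iterate is (x₁, x₂)₁ = (1.1415, 0.8050).

(1.1415, 0.8050)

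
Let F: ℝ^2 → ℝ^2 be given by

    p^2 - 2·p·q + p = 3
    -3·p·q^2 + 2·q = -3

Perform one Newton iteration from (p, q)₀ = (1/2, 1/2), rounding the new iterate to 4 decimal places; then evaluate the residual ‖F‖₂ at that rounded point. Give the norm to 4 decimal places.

At (1/2, 1/2): F = (-2.7500, 3.6250).
Jacobian J = [[2·p - 2·q + 1, -2·p], [-3·q^2, -6·p·q + 2]].
At the point, J = [[1.0000, -1.0000], [-0.7500, 0.5000]] (det J = -0.2500).
Solving J·Δ = −F gives Δ = (9.0000, 6.2500).
Then the next iterate is (p, q)₁ = (9.5000, 6.7500).
Re-evaluating at (9.5000, 6.7500): F = (-31.5000, -1282.031250), so ‖F‖₂ = 1282.4182.

1282.4182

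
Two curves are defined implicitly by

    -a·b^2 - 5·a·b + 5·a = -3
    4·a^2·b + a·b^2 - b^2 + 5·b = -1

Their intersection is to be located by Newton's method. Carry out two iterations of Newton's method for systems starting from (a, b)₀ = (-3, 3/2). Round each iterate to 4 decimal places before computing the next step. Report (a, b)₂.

(-0.9050, 0.7030)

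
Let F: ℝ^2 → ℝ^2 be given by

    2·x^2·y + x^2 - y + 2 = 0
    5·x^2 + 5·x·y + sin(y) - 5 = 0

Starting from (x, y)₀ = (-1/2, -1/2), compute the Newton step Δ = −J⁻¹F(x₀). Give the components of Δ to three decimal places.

(-1.479, 5.000)

At (-1/2, -1/2): F = (2.500, -2.97943).
Jacobian J = [[4·x·y + 2·x, 2·x^2 - 1], [10·x + 5·y, 5·x + cos(y)]].
At the point, J = [[0.000, -0.500], [-7.500, -1.62242]] (det J = -3.750).
Solving J·Δ = −F gives Δ = (-1.479, 5.000).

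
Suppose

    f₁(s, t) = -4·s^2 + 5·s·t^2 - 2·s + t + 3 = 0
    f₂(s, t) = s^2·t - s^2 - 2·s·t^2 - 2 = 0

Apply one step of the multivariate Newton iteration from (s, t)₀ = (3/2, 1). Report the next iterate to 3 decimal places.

(0.255, 0.331)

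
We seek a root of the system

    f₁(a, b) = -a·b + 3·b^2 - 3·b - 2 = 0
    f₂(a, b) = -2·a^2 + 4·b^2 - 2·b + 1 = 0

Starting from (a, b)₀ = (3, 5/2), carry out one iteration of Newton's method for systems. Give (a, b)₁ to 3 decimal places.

At (3, 5/2): F = (1.750, 3.000).
Jacobian J = [[-b, -a + 6·b - 3], [-4·a, 8·b - 2]].
At the point, J = [[-2.500, 9.000], [-12.000, 18.000]] (det J = 63.000).
Solving J·Δ = −F gives Δ = (-0.071, -0.214).
Then the next iterate is (a, b)₁ = (2.929, 2.286).

(2.929, 2.286)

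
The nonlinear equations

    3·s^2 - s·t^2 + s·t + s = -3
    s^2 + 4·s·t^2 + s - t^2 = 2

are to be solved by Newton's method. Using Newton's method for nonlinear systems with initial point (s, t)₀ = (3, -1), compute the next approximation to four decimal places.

At (3, -1): F = (27.0000, 21.0000).
Jacobian J = [[6·s - t^2 + t + 1, -2·s·t + s], [2·s + 4·t^2 + 1, 8·s·t - 2·t]].
At the point, J = [[17.0000, 9.0000], [11.0000, -22.0000]] (det J = -473.0000).
Solving J·Δ = −F gives Δ = (-1.6554, 0.1268).
Then the next iterate is (s, t)₁ = (1.3446, -0.8732).

(1.3446, -0.8732)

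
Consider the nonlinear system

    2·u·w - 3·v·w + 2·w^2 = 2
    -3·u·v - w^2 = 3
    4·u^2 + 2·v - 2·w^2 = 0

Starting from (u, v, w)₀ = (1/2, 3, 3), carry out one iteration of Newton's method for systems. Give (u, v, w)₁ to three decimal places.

At (1/2, 3, 3): F = (-8.000, -16.500, -11.000).
Jacobian J = [[2·w, -3·w, 2·u - 3·v + 4·w], [-3·v, -3·u, -2·w], [8·u, 2, -4·w]].
At the point, J = [[6.000, -9.000, 4.000], [-9.000, -1.500, -6.000], [4.000, 2.000, -12.000]] (det J = 1320.000).
Solving J·Δ = −F gives Δ = (-0.568, -1.900, -1.423).
Then the next iterate is (u, v, w)₁ = (-0.068, 1.100, 1.577).

(-0.068, 1.100, 1.577)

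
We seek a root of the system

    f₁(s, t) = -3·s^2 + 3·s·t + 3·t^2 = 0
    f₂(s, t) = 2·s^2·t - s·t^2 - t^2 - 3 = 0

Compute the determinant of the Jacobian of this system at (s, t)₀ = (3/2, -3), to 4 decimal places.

J = [[-6·s + 3·t, 3·s + 6·t], [4·s·t - t^2, 2·s^2 - 2·s·t - 2·t]].
At the point, J = [[-18.0000, -13.5000], [-27.0000, 19.5000]].
det J = -715.5000.

-715.5000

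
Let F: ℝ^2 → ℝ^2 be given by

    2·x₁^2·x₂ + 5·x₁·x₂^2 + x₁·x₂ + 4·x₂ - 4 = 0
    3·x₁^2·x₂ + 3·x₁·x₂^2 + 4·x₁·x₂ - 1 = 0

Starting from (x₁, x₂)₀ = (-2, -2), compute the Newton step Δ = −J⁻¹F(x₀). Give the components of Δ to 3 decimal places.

At (-2, -2): F = (-64.000, -33.000).
Jacobian J = [[4·x₁·x₂ + 5·x₂^2 + x₂, 2·x₁^2 + 10·x₁·x₂ + x₁ + 4], [6·x₁·x₂ + 3·x₂^2 + 4·x₂, 3·x₁^2 + 6·x₁·x₂ + 4·x₁]].
At the point, J = [[34.000, 50.000], [28.000, 28.000]] (det J = -448.000).
Solving J·Δ = −F gives Δ = (-0.317, 1.496).

(-0.317, 1.496)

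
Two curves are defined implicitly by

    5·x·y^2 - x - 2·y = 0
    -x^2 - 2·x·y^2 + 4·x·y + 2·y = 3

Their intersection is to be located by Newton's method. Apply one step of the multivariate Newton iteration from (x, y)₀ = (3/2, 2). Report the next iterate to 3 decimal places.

(9.375, -4.219)

At (3/2, 2): F = (24.500, -1.250).
Jacobian J = [[5·y^2 - 1, 10·x·y - 2], [-2·x - 2·y^2 + 4·y, -4·x·y + 4·x + 2]].
At the point, J = [[19.000, 28.000], [-3.000, -4.000]] (det J = 8.000).
Solving J·Δ = −F gives Δ = (7.875, -6.219).
Then the next iterate is (x, y)₁ = (9.375, -4.219).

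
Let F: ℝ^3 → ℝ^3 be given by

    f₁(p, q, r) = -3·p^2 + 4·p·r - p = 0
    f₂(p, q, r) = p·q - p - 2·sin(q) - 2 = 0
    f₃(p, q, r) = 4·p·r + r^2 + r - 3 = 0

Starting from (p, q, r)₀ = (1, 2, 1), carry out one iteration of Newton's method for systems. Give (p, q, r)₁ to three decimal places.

(0.676, 3.715, 0.757)

At (1, 2, 1): F = (0.000, -2.81859, 3.000).
Jacobian J = [[-6·p + 4·r - 1, 0, 4·p], [q - 1, p - 2·cos(q), 0], [4·r, 0, 4·p + 2·r + 1]].
At the point, J = [[-3.000, 0.000, 4.000], [1.000, 1.83229, 0.000], [4.000, 0.000, 7.000]] (det J = -67.79487).
Solving J·Δ = −F gives Δ = (-0.324, 1.715, -0.243).
Then the next iterate is (p, q, r)₁ = (0.676, 3.715, 0.757).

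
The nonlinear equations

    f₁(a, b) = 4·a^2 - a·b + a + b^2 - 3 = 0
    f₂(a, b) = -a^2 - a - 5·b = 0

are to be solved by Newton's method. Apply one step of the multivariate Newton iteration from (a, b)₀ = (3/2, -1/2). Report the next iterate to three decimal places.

(0.911, -0.279)

At (3/2, -1/2): F = (8.500, -1.250).
Jacobian J = [[8·a - b + 1, -a + 2·b], [-2·a - 1, -5]].
At the point, J = [[13.500, -2.500], [-4.000, -5.000]] (det J = -77.500).
Solving J·Δ = −F gives Δ = (-0.589, 0.221).
Then the next iterate is (a, b)₁ = (0.911, -0.279).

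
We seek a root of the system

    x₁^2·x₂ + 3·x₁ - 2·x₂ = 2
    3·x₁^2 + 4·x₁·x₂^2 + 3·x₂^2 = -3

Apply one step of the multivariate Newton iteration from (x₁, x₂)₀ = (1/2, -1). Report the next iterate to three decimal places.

At (1/2, -1): F = (1.250, 8.750).
Jacobian J = [[2·x₁·x₂ + 3, x₁^2 - 2], [6·x₁ + 4·x₂^2, 8·x₁·x₂ + 6·x₂]].
At the point, J = [[2.000, -1.750], [7.000, -10.000]] (det J = -7.750).
Solving J·Δ = −F gives Δ = (0.363, 1.129).
Then the next iterate is (x₁, x₂)₁ = (0.863, 0.129).

(0.863, 0.129)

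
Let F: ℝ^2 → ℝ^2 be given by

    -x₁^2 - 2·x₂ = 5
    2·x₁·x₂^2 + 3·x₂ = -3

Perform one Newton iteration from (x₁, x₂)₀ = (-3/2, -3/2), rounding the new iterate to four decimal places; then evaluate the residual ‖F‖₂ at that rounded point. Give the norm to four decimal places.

At (-3/2, -3/2): F = (-4.2500, -8.2500).
Jacobian J = [[-2·x₁, -2], [2·x₂^2, 4·x₁·x₂ + 3]].
At the point, J = [[3.0000, -2.0000], [4.5000, 12.0000]] (det J = 45.0000).
Solving J·Δ = −F gives Δ = (1.5000, 0.1250).
Then the next iterate is (x₁, x₂)₁ = (0.0000, -1.3750).
Re-evaluating at (0.0000, -1.3750): F = (-2.2500, -1.1250), so ‖F‖₂ = 2.5156.

2.5156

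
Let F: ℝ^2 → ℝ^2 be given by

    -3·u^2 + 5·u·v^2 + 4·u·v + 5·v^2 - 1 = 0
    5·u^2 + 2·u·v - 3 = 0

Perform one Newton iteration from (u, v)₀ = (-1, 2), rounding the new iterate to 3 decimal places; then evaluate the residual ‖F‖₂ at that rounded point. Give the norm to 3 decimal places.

4.443

At (-1, 2): F = (-12.000, -2.000).
Jacobian J = [[-6·u + 5·v^2 + 4·v, 10·u·v + 4·u + 10·v], [10·u + 2·v, 2·u]].
At the point, J = [[34.000, -4.000], [-6.000, -2.000]] (det J = -92.000).
Solving J·Δ = −F gives Δ = (0.174, -1.522).
Then the next iterate is (u, v)₁ = (-0.826, 0.478).
Re-evaluating at (-0.826, 0.478): F = (-4.42736, -0.37828), so ‖F‖₂ = 4.443.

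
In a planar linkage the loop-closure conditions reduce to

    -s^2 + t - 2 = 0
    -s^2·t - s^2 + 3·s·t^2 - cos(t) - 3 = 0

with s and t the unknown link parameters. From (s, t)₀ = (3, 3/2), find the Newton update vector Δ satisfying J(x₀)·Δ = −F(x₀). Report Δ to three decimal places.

(-1.657, -0.439)

At (3, 3/2): F = (-9.500, -5.32074).
Jacobian J = [[-2·s, 1], [-2·s·t - 2·s + 3·t^2, -s^2 + 6·s·t + sin(t)]].
At the point, J = [[-6.000, 1.000], [-8.250, 18.99749]] (det J = -105.73497).
Solving J·Δ = −F gives Δ = (-1.657, -0.439).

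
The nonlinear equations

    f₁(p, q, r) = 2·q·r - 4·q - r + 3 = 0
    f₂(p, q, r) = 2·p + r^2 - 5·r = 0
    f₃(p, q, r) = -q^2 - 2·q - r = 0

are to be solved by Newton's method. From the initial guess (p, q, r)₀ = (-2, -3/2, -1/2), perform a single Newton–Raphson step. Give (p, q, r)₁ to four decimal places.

At (-2, -3/2, -1/2): F = (11.0000, -1.2500, 1.2500).
Jacobian J = [[0, 2·r - 4, 2·q - 1], [2, 0, 2·r - 5], [0, -2·q - 2, -1]].
At the point, J = [[0.0000, -5.0000, -4.0000], [2.0000, 0.0000, -6.0000], [0.0000, 1.0000, -1.0000]] (det J = -18.0000).
Solving J·Δ = −F gives Δ = (6.3750, 0.6667, 1.9167).
Then the next iterate is (p, q, r)₁ = (4.3750, -0.8333, 1.4167).

(4.3750, -0.8333, 1.4167)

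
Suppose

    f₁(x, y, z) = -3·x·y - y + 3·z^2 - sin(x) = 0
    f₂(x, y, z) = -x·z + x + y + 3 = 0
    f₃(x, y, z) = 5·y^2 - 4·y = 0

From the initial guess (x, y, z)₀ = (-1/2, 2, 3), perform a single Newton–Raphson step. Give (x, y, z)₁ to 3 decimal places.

At (-1/2, 2, 3): F = (28.47943, 6.000, 12.000).
Jacobian J = [[-3·y - cos(x), -3·x - 1, 6·z], [-z + 1, 1, -x], [0, 10·y - 4, 0]].
At the point, J = [[-6.87758, 0.500, 18.000], [-2.000, 1.000, 0.500], [0.000, 16.000, 0.000]] (det J = -520.97934).
Solving J·Δ = −F gives Δ = (2.471, -0.750, -0.617).
Then the next iterate is (x, y, z)₁ = (1.971, 1.250, 2.383).

(1.971, 1.250, 2.383)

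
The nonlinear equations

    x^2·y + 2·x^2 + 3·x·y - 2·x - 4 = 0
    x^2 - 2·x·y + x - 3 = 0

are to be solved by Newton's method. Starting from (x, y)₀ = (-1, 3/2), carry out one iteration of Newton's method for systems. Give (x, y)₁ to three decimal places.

(-1.353, 0.794)

At (-1, 3/2): F = (-3.000, 0.000).
Jacobian J = [[2·x·y + 4·x + 3·y - 2, x^2 + 3·x], [2·x - 2·y + 1, -2·x]].
At the point, J = [[-4.500, -2.000], [-4.000, 2.000]] (det J = -17.000).
Solving J·Δ = −F gives Δ = (-0.353, -0.706).
Then the next iterate is (x, y)₁ = (-1.353, 0.794).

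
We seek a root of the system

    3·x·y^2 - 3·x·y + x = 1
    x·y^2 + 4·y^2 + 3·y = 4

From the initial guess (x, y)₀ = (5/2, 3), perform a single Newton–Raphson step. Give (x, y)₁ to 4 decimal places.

At (5/2, 3): F = (46.5000, 63.5000).
Jacobian J = [[3·y^2 - 3·y + 1, 6·x·y - 3·x], [y^2, 2·x·y + 8·y + 3]].
At the point, J = [[19.0000, 37.5000], [9.0000, 42.0000]] (det J = 460.5000).
Solving J·Δ = −F gives Δ = (0.9300, -1.7112).
Then the next iterate is (x, y)₁ = (3.4300, 1.2888).

(3.4300, 1.2888)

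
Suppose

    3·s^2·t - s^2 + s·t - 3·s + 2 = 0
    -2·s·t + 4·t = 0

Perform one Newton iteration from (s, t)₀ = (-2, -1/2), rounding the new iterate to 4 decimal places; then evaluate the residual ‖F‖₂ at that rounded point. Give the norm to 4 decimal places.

4.6623

At (-2, -1/2): F = (-1.0000, -4.0000).
Jacobian J = [[6·s·t - 2·s + t - 3, 3·s^2 + s], [-2·t, -2·s + 4]].
At the point, J = [[6.5000, 10.0000], [1.0000, 8.0000]] (det J = 42.0000).
Solving J·Δ = −F gives Δ = (-0.7619, 0.5952).
Then the next iterate is (s, t)₁ = (-2.7619, 0.0952).
Re-evaluating at (-2.7619, 0.0952): F = (4.573258, 0.906666), so ‖F‖₂ = 4.6623.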